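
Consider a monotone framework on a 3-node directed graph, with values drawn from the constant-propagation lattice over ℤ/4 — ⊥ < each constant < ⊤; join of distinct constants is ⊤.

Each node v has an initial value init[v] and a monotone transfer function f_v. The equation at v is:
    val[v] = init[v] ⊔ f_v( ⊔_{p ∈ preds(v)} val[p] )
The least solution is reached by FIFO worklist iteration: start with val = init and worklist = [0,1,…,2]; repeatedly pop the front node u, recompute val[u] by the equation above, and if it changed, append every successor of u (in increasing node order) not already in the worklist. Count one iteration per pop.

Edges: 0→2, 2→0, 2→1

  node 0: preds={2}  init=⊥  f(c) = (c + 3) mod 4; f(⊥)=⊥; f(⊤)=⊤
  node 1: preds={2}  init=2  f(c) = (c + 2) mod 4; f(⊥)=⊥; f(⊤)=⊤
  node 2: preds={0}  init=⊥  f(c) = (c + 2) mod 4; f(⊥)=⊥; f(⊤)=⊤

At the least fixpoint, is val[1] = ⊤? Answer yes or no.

no

Trace (3 dequeues):
  [1] u=0 | in ⊥ | out ⊥ | ==
  [2] u=1 | in ⊥ | out 2 | ==
  [3] u=2 | in ⊥ | out ⊥ | ==

Converged values:
  [0] ⊥
  [1] 2
  [2] ⊥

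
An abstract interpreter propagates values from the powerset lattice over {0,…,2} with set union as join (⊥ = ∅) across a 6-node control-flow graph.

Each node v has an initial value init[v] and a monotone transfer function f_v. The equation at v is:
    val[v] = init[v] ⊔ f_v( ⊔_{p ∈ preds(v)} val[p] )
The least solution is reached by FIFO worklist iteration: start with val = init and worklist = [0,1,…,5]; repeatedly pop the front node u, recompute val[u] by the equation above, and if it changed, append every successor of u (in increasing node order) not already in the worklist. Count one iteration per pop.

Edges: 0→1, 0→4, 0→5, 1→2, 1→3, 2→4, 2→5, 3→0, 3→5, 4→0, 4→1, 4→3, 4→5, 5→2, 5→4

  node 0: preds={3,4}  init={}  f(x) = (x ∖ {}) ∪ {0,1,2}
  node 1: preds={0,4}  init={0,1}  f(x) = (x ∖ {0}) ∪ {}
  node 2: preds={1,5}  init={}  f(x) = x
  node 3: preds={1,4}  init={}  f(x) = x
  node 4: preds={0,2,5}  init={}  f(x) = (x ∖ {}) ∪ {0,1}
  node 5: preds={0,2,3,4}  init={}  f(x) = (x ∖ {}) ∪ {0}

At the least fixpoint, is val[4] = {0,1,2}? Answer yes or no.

Worklist (11 pops):
  #1 pop 0: in={} → {0,1,2} (was {}); enqueue []
  #2 pop 1: in={0,1,2} → {0,1,2} (was {0,1}); enqueue []
  #3 pop 2: in={0,1,2} → {0,1,2} (was {}); enqueue []
  #4 pop 3: in={0,1,2} → {0,1,2} (was {}); enqueue [0]
  #5 pop 4: in={0,1,2} → {0,1,2} (was {}); enqueue [1,3]
  #6 pop 5: in={0,1,2} → {0,1,2} (was {}); enqueue [2,4]
  #7 pop 0: in={0,1,2} → {0,1,2} (no change)
  #8 pop 1: in={0,1,2} → {0,1,2} (no change)
  #9 pop 3: in={0,1,2} → {0,1,2} (no change)
  #10 pop 2: in={0,1,2} → {0,1,2} (no change)
  #11 pop 4: in={0,1,2} → {0,1,2} (no change)

Fixpoint:
  val[0] = {0,1,2}
  val[1] = {0,1,2}
  val[2] = {0,1,2}
  val[3] = {0,1,2}
  val[4] = {0,1,2}
  val[5] = {0,1,2}

yes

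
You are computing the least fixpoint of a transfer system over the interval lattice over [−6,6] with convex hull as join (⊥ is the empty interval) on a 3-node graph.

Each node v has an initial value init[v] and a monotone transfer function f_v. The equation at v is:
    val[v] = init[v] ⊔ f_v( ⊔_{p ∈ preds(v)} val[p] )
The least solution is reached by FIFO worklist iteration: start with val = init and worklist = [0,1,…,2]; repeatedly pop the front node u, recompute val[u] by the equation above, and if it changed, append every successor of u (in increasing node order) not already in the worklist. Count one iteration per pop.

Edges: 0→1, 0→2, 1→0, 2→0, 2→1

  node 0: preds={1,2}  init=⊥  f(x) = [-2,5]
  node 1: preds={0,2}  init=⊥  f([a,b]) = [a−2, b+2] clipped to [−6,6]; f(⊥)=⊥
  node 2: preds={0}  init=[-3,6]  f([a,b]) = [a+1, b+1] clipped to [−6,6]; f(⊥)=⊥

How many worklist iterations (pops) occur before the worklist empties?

Trace (4 dequeues):
  [1] u=0 | in [-3,6] | out [-2,5] | prev ⊥ | push {}
  [2] u=1 | in [-3,6] | out [-5,6] | prev ⊥ | push {0}
  [3] u=2 | in [-2,5] | out [-3,6] | ==
  [4] u=0 | in [-5,6] | out [-2,5] | ==

Converged values:
  [0] [-2,5]
  [1] [-5,6]
  [2] [-3,6]

4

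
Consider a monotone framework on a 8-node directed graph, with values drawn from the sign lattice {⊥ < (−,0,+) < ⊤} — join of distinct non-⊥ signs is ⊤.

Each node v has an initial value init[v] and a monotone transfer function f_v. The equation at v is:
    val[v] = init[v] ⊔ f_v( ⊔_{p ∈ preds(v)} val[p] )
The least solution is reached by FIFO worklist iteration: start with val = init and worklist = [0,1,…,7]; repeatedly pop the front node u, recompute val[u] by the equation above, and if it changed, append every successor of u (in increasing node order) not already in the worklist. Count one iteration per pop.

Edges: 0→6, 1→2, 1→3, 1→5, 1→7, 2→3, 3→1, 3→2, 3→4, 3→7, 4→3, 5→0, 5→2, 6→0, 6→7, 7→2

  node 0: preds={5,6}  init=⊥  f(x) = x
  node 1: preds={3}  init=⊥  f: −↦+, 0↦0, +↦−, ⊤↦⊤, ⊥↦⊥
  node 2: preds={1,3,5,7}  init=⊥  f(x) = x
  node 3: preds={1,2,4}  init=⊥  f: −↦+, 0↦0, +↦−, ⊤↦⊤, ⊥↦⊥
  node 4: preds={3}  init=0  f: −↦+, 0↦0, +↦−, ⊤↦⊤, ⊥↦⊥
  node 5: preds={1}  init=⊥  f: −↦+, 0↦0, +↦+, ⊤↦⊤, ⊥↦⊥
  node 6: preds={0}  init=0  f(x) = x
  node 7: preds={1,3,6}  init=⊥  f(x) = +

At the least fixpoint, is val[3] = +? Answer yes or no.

Trace (25 dequeues):
  [1] u=0 | in 0 | out 0 | prev ⊥ | push {}
  [2] u=1 | in ⊥ | out ⊥ | ==
  [3] u=2 | in ⊥ | out ⊥ | ==
  [4] u=3 | in 0 | out 0 | prev ⊥ | push {1,2}
  [5] u=4 | in 0 | out 0 | ==
  [6] u=5 | in ⊥ | out ⊥ | ==
  [7] u=6 | in 0 | out 0 | ==
  [8] u=7 | in 0 | out + | prev ⊥ | push {}
  [9] u=1 | in 0 | out 0 | prev ⊥ | push {3,5,7}
  [10] u=2 | in ⊤ | out ⊤ | prev ⊥ | push {}
  [11] u=3 | in ⊤ | out ⊤ | prev 0 | push {1,2,4}
  [12] u=5 | in 0 | out 0 | prev ⊥ | push {0}
  [13] u=7 | in ⊤ | out + | ==
  [14] u=1 | in ⊤ | out ⊤ | prev 0 | push {3,5,7}
  [15] u=2 | in ⊤ | out ⊤ | ==
  [16] u=4 | in ⊤ | out ⊤ | prev 0 | push {}
  [17] u=0 | in 0 | out 0 | ==
  [18] u=3 | in ⊤ | out ⊤ | ==
  [19] u=5 | in ⊤ | out ⊤ | prev 0 | push {0,2}
  [20] u=7 | in ⊤ | out + | ==
  [21] u=0 | in ⊤ | out ⊤ | prev 0 | push {6}
  [22] u=2 | in ⊤ | out ⊤ | ==
  [23] u=6 | in ⊤ | out ⊤ | prev 0 | push {0,7}
  [24] u=0 | in ⊤ | out ⊤ | ==
  [25] u=7 | in ⊤ | out + | ==

Converged values:
  [0] ⊤
  [1] ⊤
  [2] ⊤
  [3] ⊤
  [4] ⊤
  [5] ⊤
  [6] ⊤
  [7] +

no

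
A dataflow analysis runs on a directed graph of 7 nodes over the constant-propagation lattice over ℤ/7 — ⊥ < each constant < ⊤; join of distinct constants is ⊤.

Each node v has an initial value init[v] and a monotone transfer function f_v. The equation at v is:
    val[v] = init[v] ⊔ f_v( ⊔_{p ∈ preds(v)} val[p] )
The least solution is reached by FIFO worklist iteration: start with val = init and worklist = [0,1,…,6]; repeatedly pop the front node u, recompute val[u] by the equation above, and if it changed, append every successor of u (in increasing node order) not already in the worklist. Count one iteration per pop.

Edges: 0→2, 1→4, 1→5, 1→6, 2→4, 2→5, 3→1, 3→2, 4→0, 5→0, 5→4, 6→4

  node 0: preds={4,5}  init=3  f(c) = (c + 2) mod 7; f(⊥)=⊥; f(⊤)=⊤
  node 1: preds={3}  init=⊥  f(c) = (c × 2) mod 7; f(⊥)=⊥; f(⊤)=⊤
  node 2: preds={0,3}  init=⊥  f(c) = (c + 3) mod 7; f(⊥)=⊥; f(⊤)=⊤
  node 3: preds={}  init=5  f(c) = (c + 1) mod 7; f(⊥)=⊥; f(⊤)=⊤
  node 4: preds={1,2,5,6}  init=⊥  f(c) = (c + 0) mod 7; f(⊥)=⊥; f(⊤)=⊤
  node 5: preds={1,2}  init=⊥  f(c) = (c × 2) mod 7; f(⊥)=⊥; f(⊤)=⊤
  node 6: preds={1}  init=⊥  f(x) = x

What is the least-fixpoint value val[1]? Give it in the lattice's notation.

Trace (10 dequeues):
  [1] u=0 | in ⊥ | out 3 | ==
  [2] u=1 | in 5 | out 3 | prev ⊥ | push {}
  [3] u=2 | in ⊤ | out ⊤ | prev ⊥ | push {}
  [4] u=3 | in ⊥ | out 5 | ==
  [5] u=4 | in ⊤ | out ⊤ | prev ⊥ | push {0}
  [6] u=5 | in ⊤ | out ⊤ | prev ⊥ | push {4}
  [7] u=6 | in 3 | out 3 | prev ⊥ | push {}
  [8] u=0 | in ⊤ | out ⊤ | prev 3 | push {2}
  [9] u=4 | in ⊤ | out ⊤ | ==
  [10] u=2 | in ⊤ | out ⊤ | ==

Converged values:
  [0] ⊤
  [1] 3
  [2] ⊤
  [3] 5
  [4] ⊤
  [5] ⊤
  [6] 3

3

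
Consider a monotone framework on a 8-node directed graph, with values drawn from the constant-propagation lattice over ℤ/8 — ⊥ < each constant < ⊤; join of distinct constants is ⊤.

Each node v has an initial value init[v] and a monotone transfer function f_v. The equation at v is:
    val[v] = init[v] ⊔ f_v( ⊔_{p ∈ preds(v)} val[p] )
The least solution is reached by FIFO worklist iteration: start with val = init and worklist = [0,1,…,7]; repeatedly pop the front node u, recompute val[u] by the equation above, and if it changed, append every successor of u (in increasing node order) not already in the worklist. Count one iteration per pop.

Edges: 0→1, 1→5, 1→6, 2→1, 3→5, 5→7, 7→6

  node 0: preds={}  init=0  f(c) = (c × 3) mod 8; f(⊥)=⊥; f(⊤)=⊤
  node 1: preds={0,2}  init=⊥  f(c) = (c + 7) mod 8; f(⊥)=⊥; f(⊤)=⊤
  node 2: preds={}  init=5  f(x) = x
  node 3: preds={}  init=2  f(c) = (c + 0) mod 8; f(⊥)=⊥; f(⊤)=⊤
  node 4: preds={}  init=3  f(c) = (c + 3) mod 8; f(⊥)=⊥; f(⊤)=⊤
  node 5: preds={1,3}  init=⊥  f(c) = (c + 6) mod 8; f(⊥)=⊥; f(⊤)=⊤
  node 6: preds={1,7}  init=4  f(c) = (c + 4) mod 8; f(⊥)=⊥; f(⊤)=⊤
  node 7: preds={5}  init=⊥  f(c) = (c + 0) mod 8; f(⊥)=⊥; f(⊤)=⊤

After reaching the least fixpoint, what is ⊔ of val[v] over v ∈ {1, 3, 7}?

Trace (9 dequeues):
  [1] u=0 | in ⊥ | out 0 | ==
  [2] u=1 | in ⊤ | out ⊤ | prev ⊥ | push {}
  [3] u=2 | in ⊥ | out 5 | ==
  [4] u=3 | in ⊥ | out 2 | ==
  [5] u=4 | in ⊥ | out 3 | ==
  [6] u=5 | in ⊤ | out ⊤ | prev ⊥ | push {}
  [7] u=6 | in ⊤ | out ⊤ | prev 4 | push {}
  [8] u=7 | in ⊤ | out ⊤ | prev ⊥ | push {6}
  [9] u=6 | in ⊤ | out ⊤ | ==

Converged values:
  [0] 0
  [1] ⊤
  [2] 5
  [3] 2
  [4] 3
  [5] ⊤
  [6] ⊤
  [7] ⊤

⊤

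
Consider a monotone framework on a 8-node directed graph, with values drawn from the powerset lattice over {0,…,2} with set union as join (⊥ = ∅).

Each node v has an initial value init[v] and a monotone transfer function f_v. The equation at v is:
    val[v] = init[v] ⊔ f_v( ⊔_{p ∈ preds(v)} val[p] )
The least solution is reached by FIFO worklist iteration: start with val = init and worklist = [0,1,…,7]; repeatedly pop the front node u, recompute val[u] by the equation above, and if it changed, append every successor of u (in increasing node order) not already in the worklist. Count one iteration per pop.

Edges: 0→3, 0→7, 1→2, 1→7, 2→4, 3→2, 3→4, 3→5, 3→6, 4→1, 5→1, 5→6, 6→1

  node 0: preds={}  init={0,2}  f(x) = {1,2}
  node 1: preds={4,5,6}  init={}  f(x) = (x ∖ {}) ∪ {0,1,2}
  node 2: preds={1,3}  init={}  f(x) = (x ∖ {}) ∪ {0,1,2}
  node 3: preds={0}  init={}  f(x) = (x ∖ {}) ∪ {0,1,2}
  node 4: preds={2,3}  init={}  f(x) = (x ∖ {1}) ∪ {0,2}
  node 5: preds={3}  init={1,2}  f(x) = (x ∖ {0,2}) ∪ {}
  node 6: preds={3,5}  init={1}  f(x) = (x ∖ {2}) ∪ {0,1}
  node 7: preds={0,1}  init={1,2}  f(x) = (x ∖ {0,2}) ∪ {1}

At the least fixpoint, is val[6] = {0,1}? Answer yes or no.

yes

Trace (10 dequeues):
  [1] u=0 | in {} | out {0,1,2} | prev {0,2} | push {}
  [2] u=1 | in {1,2} | out {0,1,2} | prev {} | push {}
  [3] u=2 | in {0,1,2} | out {0,1,2} | prev {} | push {}
  [4] u=3 | in {0,1,2} | out {0,1,2} | prev {} | push {2}
  [5] u=4 | in {0,1,2} | out {0,2} | prev {} | push {1}
  [6] u=5 | in {0,1,2} | out {1,2} | ==
  [7] u=6 | in {0,1,2} | out {0,1} | prev {1} | push {}
  [8] u=7 | in {0,1,2} | out {1,2} | ==
  [9] u=2 | in {0,1,2} | out {0,1,2} | ==
  [10] u=1 | in {0,1,2} | out {0,1,2} | ==

Converged values:
  [0] {0,1,2}
  [1] {0,1,2}
  [2] {0,1,2}
  [3] {0,1,2}
  [4] {0,2}
  [5] {1,2}
  [6] {0,1}
  [7] {1,2}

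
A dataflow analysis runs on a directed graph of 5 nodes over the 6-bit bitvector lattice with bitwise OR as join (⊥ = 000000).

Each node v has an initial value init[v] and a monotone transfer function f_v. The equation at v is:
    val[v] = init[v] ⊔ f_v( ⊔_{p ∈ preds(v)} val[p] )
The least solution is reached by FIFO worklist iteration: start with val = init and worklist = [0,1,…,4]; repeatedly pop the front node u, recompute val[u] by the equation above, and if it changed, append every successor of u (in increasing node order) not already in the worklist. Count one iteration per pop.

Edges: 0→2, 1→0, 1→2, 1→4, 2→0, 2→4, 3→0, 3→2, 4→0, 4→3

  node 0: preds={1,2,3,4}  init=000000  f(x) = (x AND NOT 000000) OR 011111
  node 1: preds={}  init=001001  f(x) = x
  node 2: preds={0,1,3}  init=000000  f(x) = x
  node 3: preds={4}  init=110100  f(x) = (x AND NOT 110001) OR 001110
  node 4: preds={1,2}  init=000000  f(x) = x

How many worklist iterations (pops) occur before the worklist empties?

8

Worklist (8 pops):
  #1 pop 0: in=111101 → 111111 (was 000000); enqueue []
  #2 pop 1: in=000000 → 001001 (no change)
  #3 pop 2: in=111111 → 111111 (was 000000); enqueue [0]
  #4 pop 3: in=000000 → 111110 (was 110100); enqueue [2]
  #5 pop 4: in=111111 → 111111 (was 000000); enqueue [3]
  #6 pop 0: in=111111 → 111111 (no change)
  #7 pop 2: in=111111 → 111111 (no change)
  #8 pop 3: in=111111 → 111110 (no change)

Fixpoint:
  val[0] = 111111
  val[1] = 001001
  val[2] = 111111
  val[3] = 111110
  val[4] = 111111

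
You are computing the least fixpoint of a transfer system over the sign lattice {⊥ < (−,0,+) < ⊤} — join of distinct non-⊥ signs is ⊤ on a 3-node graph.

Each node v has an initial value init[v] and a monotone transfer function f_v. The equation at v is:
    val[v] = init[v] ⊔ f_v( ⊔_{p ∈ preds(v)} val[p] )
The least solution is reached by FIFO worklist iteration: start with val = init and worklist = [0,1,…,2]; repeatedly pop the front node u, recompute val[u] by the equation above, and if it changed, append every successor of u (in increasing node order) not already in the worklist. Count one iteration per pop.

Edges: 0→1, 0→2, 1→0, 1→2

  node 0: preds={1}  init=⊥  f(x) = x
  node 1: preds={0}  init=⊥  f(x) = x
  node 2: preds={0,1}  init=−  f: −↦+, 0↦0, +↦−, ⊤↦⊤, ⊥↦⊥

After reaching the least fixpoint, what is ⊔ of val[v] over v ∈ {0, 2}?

Iteration log — 3 steps:
  step 1. node 0  ⊔preds=⊥  new=⊥  stable
  step 2. node 1  ⊔preds=⊥  new=⊥  stable
  step 3. node 2  ⊔preds=⊥  new=−  stable

Least fixpoint reached:
  node 0: ⊥
  node 1: ⊥
  node 2: −

−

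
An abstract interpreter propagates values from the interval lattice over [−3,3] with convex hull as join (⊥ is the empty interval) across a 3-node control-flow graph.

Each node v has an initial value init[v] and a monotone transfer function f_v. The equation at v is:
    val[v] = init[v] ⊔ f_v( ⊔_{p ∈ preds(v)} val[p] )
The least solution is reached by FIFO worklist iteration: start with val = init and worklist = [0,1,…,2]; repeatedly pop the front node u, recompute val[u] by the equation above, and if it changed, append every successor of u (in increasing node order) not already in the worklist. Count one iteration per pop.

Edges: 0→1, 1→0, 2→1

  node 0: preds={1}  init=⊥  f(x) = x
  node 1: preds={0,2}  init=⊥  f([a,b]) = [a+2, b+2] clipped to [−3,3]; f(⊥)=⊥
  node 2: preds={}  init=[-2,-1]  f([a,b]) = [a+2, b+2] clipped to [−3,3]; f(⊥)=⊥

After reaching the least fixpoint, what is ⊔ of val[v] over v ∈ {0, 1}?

Iteration log — 7 steps:
  step 1. node 0  ⊔preds=⊥  new=⊥  stable
  step 2. node 1  ⊔preds=[-2,-1]  new=[0,1]  old=⊥  +wl: 0
  step 3. node 2  ⊔preds=⊥  new=[-2,-1]  stable
  step 4. node 0  ⊔preds=[0,1]  new=[0,1]  old=⊥  +wl: 1
  step 5. node 1  ⊔preds=[-2,1]  new=[0,3]  old=[0,1]  +wl: 0
  step 6. node 0  ⊔preds=[0,3]  new=[0,3]  old=[0,1]  +wl: 1
  step 7. node 1  ⊔preds=[-2,3]  new=[0,3]  stable

Least fixpoint reached:
  node 0: [0,3]
  node 1: [0,3]
  node 2: [-2,-1]

[0,3]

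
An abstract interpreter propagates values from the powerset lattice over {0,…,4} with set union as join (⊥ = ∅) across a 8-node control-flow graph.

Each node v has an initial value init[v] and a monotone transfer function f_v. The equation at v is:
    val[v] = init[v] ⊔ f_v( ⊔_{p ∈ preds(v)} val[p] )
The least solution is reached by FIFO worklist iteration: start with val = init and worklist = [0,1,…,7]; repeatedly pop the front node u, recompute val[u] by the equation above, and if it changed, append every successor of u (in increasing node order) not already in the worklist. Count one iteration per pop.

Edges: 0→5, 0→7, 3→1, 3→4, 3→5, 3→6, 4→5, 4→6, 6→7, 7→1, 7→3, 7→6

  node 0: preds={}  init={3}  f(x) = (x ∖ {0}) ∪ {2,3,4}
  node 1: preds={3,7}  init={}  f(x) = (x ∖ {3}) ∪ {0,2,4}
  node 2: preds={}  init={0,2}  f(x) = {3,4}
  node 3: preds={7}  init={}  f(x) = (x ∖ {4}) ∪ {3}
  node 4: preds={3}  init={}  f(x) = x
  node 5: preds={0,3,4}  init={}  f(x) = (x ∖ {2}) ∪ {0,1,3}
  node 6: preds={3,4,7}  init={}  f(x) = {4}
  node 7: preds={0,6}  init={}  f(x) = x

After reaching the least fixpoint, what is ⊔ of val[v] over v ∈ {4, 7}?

{2,3,4}

Worklist (15 pops):
  #1 pop 0: in={} → {2,3,4} (was {3}); enqueue []
  #2 pop 1: in={} → {0,2,4} (was {}); enqueue []
  #3 pop 2: in={} → {0,2,3,4} (was {0,2}); enqueue []
  #4 pop 3: in={} → {3} (was {}); enqueue [1]
  #5 pop 4: in={3} → {3} (was {}); enqueue []
  #6 pop 5: in={2,3,4} → {0,1,3,4} (was {}); enqueue []
  #7 pop 6: in={3} → {4} (was {}); enqueue []
  #8 pop 7: in={2,3,4} → {2,3,4} (was {}); enqueue [3,6]
  #9 pop 1: in={2,3,4} → {0,2,4} (no change)
  #10 pop 3: in={2,3,4} → {2,3} (was {3}); enqueue [1,4,5]
  #11 pop 6: in={2,3,4} → {4} (no change)
  #12 pop 1: in={2,3,4} → {0,2,4} (no change)
  #13 pop 4: in={2,3} → {2,3} (was {3}); enqueue [6]
  #14 pop 5: in={2,3,4} → {0,1,3,4} (no change)
  #15 pop 6: in={2,3,4} → {4} (no change)

Fixpoint:
  val[0] = {2,3,4}
  val[1] = {0,2,4}
  val[2] = {0,2,3,4}
  val[3] = {2,3}
  val[4] = {2,3}
  val[5] = {0,1,3,4}
  val[6] = {4}
  val[7] = {2,3,4}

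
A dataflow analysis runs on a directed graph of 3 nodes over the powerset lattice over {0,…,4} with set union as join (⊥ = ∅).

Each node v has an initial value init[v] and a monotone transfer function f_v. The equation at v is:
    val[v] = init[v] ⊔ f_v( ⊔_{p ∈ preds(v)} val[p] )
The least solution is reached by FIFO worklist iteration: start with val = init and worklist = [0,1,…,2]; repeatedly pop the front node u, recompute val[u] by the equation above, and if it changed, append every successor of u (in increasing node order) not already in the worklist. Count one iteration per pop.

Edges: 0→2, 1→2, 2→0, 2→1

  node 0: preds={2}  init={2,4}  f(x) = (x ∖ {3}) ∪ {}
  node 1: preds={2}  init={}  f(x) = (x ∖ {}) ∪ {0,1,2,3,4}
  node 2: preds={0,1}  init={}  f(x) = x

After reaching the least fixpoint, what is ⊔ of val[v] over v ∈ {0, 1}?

Trace (6 dequeues):
  [1] u=0 | in {} | out {2,4} | ==
  [2] u=1 | in {} | out {0,1,2,3,4} | prev {} | push {}
  [3] u=2 | in {0,1,2,3,4} | out {0,1,2,3,4} | prev {} | push {0,1}
  [4] u=0 | in {0,1,2,3,4} | out {0,1,2,4} | prev {2,4} | push {2}
  [5] u=1 | in {0,1,2,3,4} | out {0,1,2,3,4} | ==
  [6] u=2 | in {0,1,2,3,4} | out {0,1,2,3,4} | ==

Converged values:
  [0] {0,1,2,4}
  [1] {0,1,2,3,4}
  [2] {0,1,2,3,4}

{0,1,2,3,4}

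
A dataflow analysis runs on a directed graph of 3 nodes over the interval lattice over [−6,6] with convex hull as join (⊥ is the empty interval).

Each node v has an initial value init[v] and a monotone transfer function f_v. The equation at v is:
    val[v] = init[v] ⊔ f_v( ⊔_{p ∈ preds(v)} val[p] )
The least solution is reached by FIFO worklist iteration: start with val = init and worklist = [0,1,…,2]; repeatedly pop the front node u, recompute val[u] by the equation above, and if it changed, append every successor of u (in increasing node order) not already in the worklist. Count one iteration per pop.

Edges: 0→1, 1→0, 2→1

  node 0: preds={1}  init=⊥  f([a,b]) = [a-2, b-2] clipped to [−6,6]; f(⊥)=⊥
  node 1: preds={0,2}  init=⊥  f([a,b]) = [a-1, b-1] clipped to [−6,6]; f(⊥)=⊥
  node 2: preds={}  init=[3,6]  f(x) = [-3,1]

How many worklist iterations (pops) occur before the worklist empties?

Trace (8 dequeues):
  [1] u=0 | in ⊥ | out ⊥ | ==
  [2] u=1 | in [3,6] | out [2,5] | prev ⊥ | push {0}
  [3] u=2 | in ⊥ | out [-3,6] | prev [3,6] | push {1}
  [4] u=0 | in [2,5] | out [0,3] | prev ⊥ | push {}
  [5] u=1 | in [-3,6] | out [-4,5] | prev [2,5] | push {0}
  [6] u=0 | in [-4,5] | out [-6,3] | prev [0,3] | push {1}
  [7] u=1 | in [-6,6] | out [-6,5] | prev [-4,5] | push {0}
  [8] u=0 | in [-6,5] | out [-6,3] | ==

Converged values:
  [0] [-6,3]
  [1] [-6,5]
  [2] [-3,6]

8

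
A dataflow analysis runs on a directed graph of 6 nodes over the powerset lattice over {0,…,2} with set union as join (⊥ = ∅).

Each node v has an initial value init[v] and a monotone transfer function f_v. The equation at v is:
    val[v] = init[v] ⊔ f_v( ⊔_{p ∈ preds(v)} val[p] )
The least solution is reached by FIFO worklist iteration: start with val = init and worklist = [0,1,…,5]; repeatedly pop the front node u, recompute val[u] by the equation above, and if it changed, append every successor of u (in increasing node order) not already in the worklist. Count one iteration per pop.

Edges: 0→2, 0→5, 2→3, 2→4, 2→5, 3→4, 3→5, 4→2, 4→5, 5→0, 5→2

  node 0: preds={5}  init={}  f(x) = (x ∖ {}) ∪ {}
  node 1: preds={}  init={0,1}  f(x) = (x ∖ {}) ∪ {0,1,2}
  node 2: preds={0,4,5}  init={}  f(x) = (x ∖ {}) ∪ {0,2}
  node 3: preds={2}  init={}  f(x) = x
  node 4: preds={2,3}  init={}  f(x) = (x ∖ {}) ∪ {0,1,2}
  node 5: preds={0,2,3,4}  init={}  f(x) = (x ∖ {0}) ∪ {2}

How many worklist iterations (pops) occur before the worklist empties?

Trace (12 dequeues):
  [1] u=0 | in {} | out {} | ==
  [2] u=1 | in {} | out {0,1,2} | prev {0,1} | push {}
  [3] u=2 | in {} | out {0,2} | prev {} | push {}
  [4] u=3 | in {0,2} | out {0,2} | prev {} | push {}
  [5] u=4 | in {0,2} | out {0,1,2} | prev {} | push {2}
  [6] u=5 | in {0,1,2} | out {1,2} | prev {} | push {0}
  [7] u=2 | in {0,1,2} | out {0,1,2} | prev {0,2} | push {3,4,5}
  [8] u=0 | in {1,2} | out {1,2} | prev {} | push {2}
  [9] u=3 | in {0,1,2} | out {0,1,2} | prev {0,2} | push {}
  [10] u=4 | in {0,1,2} | out {0,1,2} | ==
  [11] u=5 | in {0,1,2} | out {1,2} | ==
  [12] u=2 | in {0,1,2} | out {0,1,2} | ==

Converged values:
  [0] {1,2}
  [1] {0,1,2}
  [2] {0,1,2}
  [3] {0,1,2}
  [4] {0,1,2}
  [5] {1,2}

12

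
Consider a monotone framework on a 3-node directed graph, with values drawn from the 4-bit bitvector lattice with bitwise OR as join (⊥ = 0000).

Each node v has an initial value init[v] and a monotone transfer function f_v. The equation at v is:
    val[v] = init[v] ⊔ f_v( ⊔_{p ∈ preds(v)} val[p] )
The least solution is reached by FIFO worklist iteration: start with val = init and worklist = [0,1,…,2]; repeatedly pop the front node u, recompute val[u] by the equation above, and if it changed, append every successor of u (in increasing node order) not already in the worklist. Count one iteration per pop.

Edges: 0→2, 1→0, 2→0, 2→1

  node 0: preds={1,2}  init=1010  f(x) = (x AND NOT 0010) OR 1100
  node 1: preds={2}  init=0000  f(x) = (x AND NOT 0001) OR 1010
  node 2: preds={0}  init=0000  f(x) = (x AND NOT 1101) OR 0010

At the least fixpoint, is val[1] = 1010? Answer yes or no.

Worklist (5 pops):
  #1 pop 0: in=0000 → 1110 (was 1010); enqueue []
  #2 pop 1: in=0000 → 1010 (was 0000); enqueue [0]
  #3 pop 2: in=1110 → 0010 (was 0000); enqueue [1]
  #4 pop 0: in=1010 → 1110 (no change)
  #5 pop 1: in=0010 → 1010 (no change)

Fixpoint:
  val[0] = 1110
  val[1] = 1010
  val[2] = 0010

yes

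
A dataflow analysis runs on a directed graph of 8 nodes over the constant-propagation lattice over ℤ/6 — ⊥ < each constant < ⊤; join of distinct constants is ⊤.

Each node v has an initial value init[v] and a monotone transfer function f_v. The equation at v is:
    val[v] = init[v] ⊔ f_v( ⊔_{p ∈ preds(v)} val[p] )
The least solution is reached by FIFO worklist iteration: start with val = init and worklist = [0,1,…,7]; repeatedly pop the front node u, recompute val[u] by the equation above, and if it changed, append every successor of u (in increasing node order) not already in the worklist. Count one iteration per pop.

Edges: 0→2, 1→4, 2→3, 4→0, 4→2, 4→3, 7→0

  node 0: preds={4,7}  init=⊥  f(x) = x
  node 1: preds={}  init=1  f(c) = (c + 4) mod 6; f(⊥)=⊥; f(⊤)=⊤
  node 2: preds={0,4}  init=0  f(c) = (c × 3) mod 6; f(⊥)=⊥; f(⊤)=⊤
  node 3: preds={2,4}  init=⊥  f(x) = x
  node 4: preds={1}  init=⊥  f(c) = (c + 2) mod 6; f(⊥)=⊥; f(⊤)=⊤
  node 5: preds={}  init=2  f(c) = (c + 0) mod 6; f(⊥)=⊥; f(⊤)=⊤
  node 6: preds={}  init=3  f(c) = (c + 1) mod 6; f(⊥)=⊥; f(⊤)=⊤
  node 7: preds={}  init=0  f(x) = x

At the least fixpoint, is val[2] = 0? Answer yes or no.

no

Iteration log — 11 steps:
  step 1. node 0  ⊔preds=0  new=0  old=⊥  +wl: 
  step 2. node 1  ⊔preds=⊥  new=1  stable
  step 3. node 2  ⊔preds=0  new=0  stable
  step 4. node 3  ⊔preds=0  new=0  old=⊥  +wl: 
  step 5. node 4  ⊔preds=1  new=3  old=⊥  +wl: 0,2,3
  step 6. node 5  ⊔preds=⊥  new=2  stable
  step 7. node 6  ⊔preds=⊥  new=3  stable
  step 8. node 7  ⊔preds=⊥  new=0  stable
  step 9. node 0  ⊔preds=⊤  new=⊤  old=0  +wl: 
  step 10. node 2  ⊔preds=⊤  new=⊤  old=0  +wl: 
  step 11. node 3  ⊔preds=⊤  new=⊤  old=0  +wl: 

Least fixpoint reached:
  node 0: ⊤
  node 1: 1
  node 2: ⊤
  node 3: ⊤
  node 4: 3
  node 5: 2
  node 6: 3
  node 7: 0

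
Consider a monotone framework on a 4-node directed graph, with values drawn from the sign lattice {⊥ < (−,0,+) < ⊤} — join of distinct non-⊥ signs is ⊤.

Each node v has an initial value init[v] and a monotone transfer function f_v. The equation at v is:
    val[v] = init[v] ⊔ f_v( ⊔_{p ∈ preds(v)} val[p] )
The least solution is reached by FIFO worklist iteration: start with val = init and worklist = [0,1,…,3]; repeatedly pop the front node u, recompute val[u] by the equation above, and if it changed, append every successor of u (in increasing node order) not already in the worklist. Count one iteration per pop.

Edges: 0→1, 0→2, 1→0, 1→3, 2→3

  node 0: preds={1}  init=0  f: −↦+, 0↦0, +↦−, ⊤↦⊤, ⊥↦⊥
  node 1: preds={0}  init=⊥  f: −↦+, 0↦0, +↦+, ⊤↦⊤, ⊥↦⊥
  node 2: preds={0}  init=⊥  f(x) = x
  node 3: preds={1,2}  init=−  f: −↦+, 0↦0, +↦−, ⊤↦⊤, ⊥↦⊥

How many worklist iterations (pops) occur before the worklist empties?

5

Iteration log — 5 steps:
  step 1. node 0  ⊔preds=⊥  new=0  stable
  step 2. node 1  ⊔preds=0  new=0  old=⊥  +wl: 0
  step 3. node 2  ⊔preds=0  new=0  old=⊥  +wl: 
  step 4. node 3  ⊔preds=0  new=⊤  old=−  +wl: 
  step 5. node 0  ⊔preds=0  new=0  stable

Least fixpoint reached:
  node 0: 0
  node 1: 0
  node 2: 0
  node 3: ⊤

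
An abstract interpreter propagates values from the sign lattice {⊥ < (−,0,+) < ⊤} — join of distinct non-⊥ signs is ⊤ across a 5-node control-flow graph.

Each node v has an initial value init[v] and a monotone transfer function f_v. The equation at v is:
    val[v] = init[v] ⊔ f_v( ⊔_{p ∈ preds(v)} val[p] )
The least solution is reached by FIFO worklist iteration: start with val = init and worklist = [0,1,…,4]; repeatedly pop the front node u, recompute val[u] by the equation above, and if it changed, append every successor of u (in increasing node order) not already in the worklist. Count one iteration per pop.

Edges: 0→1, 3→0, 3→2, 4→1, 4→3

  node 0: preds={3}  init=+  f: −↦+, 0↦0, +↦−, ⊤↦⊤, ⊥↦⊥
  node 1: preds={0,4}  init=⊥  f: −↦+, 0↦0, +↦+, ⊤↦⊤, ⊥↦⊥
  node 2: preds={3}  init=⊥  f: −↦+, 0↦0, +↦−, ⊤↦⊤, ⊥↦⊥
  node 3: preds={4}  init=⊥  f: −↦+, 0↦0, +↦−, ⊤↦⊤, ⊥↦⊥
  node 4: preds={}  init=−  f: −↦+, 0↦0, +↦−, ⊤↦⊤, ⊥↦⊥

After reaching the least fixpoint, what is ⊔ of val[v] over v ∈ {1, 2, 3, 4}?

Trace (8 dequeues):
  [1] u=0 | in ⊥ | out + | ==
  [2] u=1 | in ⊤ | out ⊤ | prev ⊥ | push {}
  [3] u=2 | in ⊥ | out ⊥ | ==
  [4] u=3 | in − | out + | prev ⊥ | push {0,2}
  [5] u=4 | in ⊥ | out − | ==
  [6] u=0 | in + | out ⊤ | prev + | push {1}
  [7] u=2 | in + | out − | prev ⊥ | push {}
  [8] u=1 | in ⊤ | out ⊤ | ==

Converged values:
  [0] ⊤
  [1] ⊤
  [2] −
  [3] +
  [4] −

⊤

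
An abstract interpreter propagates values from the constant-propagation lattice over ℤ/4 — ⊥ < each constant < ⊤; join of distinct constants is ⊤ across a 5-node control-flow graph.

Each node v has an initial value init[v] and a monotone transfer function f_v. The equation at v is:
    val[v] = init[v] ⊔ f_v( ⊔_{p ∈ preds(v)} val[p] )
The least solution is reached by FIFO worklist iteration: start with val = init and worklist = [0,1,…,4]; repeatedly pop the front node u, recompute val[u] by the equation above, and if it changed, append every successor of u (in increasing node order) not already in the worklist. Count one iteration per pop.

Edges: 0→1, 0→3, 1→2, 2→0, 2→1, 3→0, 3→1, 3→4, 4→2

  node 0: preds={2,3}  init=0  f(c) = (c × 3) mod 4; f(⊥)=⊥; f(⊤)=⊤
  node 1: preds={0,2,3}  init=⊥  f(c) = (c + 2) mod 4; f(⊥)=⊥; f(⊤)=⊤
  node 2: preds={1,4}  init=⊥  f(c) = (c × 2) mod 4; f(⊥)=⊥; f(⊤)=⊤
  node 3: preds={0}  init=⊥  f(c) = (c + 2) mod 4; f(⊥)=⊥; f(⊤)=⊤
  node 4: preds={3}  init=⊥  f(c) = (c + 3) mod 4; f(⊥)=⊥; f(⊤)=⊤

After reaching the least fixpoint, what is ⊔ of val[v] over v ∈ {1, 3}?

⊤

Iteration log — 13 steps:
  step 1. node 0  ⊔preds=⊥  new=0  stable
  step 2. node 1  ⊔preds=0  new=2  old=⊥  +wl: 
  step 3. node 2  ⊔preds=2  new=0  old=⊥  +wl: 0,1
  step 4. node 3  ⊔preds=0  new=2  old=⊥  +wl: 
  step 5. node 4  ⊔preds=2  new=1  old=⊥  +wl: 2
  step 6. node 0  ⊔preds=⊤  new=⊤  old=0  +wl: 3
  step 7. node 1  ⊔preds=⊤  new=⊤  old=2  +wl: 
  step 8. node 2  ⊔preds=⊤  new=⊤  old=0  +wl: 0,1
  step 9. node 3  ⊔preds=⊤  new=⊤  old=2  +wl: 4
  step 10. node 0  ⊔preds=⊤  new=⊤  stable
  step 11. node 1  ⊔preds=⊤  new=⊤  stable
  step 12. node 4  ⊔preds=⊤  new=⊤  old=1  +wl: 2
  step 13. node 2  ⊔preds=⊤  new=⊤  stable

Least fixpoint reached:
  node 0: ⊤
  node 1: ⊤
  node 2: ⊤
  node 3: ⊤
  node 4: ⊤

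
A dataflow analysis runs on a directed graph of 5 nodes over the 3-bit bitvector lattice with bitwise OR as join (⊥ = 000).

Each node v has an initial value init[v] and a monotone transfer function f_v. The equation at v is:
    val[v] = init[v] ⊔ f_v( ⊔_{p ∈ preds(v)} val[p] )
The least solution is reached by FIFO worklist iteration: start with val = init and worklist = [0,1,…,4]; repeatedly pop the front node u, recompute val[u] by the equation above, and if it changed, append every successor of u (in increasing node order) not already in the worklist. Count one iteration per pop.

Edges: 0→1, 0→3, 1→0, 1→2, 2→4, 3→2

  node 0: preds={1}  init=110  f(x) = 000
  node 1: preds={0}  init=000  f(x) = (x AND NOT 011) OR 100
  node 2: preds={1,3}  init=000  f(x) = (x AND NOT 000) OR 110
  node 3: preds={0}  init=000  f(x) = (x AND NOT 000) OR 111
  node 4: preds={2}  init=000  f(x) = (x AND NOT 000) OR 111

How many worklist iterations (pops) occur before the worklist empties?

Iteration log — 8 steps:
  step 1. node 0  ⊔preds=000  new=110  stable
  step 2. node 1  ⊔preds=110  new=100  old=000  +wl: 0
  step 3. node 2  ⊔preds=100  new=110  old=000  +wl: 
  step 4. node 3  ⊔preds=110  new=111  old=000  +wl: 2
  step 5. node 4  ⊔preds=110  new=111  old=000  +wl: 
  step 6. node 0  ⊔preds=100  new=110  stable
  step 7. node 2  ⊔preds=111  new=111  old=110  +wl: 4
  step 8. node 4  ⊔preds=111  new=111  stable

Least fixpoint reached:
  node 0: 110
  node 1: 100
  node 2: 111
  node 3: 111
  node 4: 111

8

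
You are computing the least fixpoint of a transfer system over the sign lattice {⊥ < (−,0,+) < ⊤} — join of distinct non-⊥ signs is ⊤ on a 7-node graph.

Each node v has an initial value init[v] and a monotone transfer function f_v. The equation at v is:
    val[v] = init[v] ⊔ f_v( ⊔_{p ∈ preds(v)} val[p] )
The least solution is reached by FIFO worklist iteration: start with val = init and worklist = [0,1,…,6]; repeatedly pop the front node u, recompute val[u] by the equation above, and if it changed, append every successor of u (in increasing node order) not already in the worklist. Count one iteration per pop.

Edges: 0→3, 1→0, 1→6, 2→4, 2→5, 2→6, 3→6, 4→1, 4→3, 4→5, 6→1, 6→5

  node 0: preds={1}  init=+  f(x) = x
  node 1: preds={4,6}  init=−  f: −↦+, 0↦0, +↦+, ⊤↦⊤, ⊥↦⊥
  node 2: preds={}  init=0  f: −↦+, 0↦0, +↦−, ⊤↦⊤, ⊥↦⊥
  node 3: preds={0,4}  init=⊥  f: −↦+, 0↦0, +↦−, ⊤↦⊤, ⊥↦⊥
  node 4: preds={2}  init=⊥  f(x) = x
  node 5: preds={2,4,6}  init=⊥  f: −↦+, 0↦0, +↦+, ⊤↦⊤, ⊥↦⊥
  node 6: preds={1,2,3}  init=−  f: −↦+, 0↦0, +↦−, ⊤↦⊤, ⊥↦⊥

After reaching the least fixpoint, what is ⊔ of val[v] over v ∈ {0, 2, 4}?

⊤

Trace (11 dequeues):
  [1] u=0 | in − | out ⊤ | prev + | push {}
  [2] u=1 | in − | out ⊤ | prev − | push {0}
  [3] u=2 | in ⊥ | out 0 | ==
  [4] u=3 | in ⊤ | out ⊤ | prev ⊥ | push {}
  [5] u=4 | in 0 | out 0 | prev ⊥ | push {1,3}
  [6] u=5 | in ⊤ | out ⊤ | prev ⊥ | push {}
  [7] u=6 | in ⊤ | out ⊤ | prev − | push {5}
  [8] u=0 | in ⊤ | out ⊤ | ==
  [9] u=1 | in ⊤ | out ⊤ | ==
  [10] u=3 | in ⊤ | out ⊤ | ==
  [11] u=5 | in ⊤ | out ⊤ | ==

Converged values:
  [0] ⊤
  [1] ⊤
  [2] 0
  [3] ⊤
  [4] 0
  [5] ⊤
  [6] ⊤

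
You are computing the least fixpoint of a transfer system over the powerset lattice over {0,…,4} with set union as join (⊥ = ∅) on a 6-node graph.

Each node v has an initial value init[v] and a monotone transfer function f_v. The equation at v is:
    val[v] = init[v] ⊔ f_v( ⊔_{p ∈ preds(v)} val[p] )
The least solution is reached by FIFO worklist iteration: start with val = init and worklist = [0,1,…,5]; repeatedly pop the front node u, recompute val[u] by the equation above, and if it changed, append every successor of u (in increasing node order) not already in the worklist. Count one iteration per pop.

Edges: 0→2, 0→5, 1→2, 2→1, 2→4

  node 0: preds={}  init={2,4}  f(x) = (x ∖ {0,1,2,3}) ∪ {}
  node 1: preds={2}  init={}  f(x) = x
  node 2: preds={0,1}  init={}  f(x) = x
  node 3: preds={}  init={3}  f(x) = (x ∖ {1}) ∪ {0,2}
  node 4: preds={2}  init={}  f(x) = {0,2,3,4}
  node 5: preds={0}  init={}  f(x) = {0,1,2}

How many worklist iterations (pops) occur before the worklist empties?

Trace (8 dequeues):
  [1] u=0 | in {} | out {2,4} | ==
  [2] u=1 | in {} | out {} | ==
  [3] u=2 | in {2,4} | out {2,4} | prev {} | push {1}
  [4] u=3 | in {} | out {0,2,3} | prev {3} | push {}
  [5] u=4 | in {2,4} | out {0,2,3,4} | prev {} | push {}
  [6] u=5 | in {2,4} | out {0,1,2} | prev {} | push {}
  [7] u=1 | in {2,4} | out {2,4} | prev {} | push {2}
  [8] u=2 | in {2,4} | out {2,4} | ==

Converged values:
  [0] {2,4}
  [1] {2,4}
  [2] {2,4}
  [3] {0,2,3}
  [4] {0,2,3,4}
  [5] {0,1,2}

8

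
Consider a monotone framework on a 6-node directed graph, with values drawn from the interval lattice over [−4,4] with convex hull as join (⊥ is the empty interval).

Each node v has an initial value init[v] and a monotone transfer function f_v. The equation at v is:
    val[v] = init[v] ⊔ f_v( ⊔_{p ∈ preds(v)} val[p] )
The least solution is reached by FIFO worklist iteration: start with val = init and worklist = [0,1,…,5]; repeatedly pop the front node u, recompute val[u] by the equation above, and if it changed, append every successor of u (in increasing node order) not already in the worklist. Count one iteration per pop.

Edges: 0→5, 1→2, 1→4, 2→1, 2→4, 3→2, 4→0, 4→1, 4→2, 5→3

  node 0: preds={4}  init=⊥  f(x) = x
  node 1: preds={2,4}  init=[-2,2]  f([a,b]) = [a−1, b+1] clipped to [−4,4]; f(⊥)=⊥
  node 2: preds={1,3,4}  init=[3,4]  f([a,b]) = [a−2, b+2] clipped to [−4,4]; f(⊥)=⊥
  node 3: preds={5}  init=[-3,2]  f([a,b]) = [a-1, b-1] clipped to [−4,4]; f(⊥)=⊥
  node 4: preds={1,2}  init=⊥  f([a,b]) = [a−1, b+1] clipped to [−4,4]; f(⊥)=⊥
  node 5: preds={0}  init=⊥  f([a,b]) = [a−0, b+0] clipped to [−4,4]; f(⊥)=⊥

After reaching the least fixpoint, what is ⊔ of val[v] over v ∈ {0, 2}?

[-4,4]

Worklist (13 pops):
  #1 pop 0: in=⊥ → ⊥ (no change)
  #2 pop 1: in=[3,4] → [-2,4] (was [-2,2]); enqueue []
  #3 pop 2: in=[-3,4] → [-4,4] (was [3,4]); enqueue [1]
  #4 pop 3: in=⊥ → [-3,2] (no change)
  #5 pop 4: in=[-4,4] → [-4,4] (was ⊥); enqueue [0,2]
  #6 pop 5: in=⊥ → ⊥ (no change)
  #7 pop 1: in=[-4,4] → [-4,4] (was [-2,4]); enqueue [4]
  #8 pop 0: in=[-4,4] → [-4,4] (was ⊥); enqueue [5]
  #9 pop 2: in=[-4,4] → [-4,4] (no change)
  #10 pop 4: in=[-4,4] → [-4,4] (no change)
  #11 pop 5: in=[-4,4] → [-4,4] (was ⊥); enqueue [3]
  #12 pop 3: in=[-4,4] → [-4,3] (was [-3,2]); enqueue [2]
  #13 pop 2: in=[-4,4] → [-4,4] (no change)

Fixpoint:
  val[0] = [-4,4]
  val[1] = [-4,4]
  val[2] = [-4,4]
  val[3] = [-4,3]
  val[4] = [-4,4]
  val[5] = [-4,4]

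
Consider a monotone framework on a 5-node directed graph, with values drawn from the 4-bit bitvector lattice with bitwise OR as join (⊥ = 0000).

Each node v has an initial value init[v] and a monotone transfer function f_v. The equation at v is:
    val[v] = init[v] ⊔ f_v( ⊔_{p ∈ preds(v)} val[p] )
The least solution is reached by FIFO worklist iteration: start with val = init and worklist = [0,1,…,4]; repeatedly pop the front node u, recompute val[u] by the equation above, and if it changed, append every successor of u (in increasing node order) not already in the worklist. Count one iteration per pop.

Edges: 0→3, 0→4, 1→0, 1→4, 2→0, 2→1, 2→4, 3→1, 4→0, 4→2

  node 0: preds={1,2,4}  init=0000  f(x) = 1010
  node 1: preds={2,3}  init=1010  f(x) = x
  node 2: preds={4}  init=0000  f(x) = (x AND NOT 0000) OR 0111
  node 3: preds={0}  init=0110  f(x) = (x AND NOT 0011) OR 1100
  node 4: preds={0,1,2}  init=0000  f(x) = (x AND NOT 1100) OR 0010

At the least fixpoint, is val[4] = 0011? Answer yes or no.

yes

Worklist (10 pops):
  #1 pop 0: in=1010 → 1010 (was 0000); enqueue []
  #2 pop 1: in=0110 → 1110 (was 1010); enqueue [0]
  #3 pop 2: in=0000 → 0111 (was 0000); enqueue [1]
  #4 pop 3: in=1010 → 1110 (was 0110); enqueue []
  #5 pop 4: in=1111 → 0011 (was 0000); enqueue [2]
  #6 pop 0: in=1111 → 1010 (no change)
  #7 pop 1: in=1111 → 1111 (was 1110); enqueue [0,4]
  #8 pop 2: in=0011 → 0111 (no change)
  #9 pop 0: in=1111 → 1010 (no change)
  #10 pop 4: in=1111 → 0011 (no change)

Fixpoint:
  val[0] = 1010
  val[1] = 1111
  val[2] = 0111
  val[3] = 1110
  val[4] = 0011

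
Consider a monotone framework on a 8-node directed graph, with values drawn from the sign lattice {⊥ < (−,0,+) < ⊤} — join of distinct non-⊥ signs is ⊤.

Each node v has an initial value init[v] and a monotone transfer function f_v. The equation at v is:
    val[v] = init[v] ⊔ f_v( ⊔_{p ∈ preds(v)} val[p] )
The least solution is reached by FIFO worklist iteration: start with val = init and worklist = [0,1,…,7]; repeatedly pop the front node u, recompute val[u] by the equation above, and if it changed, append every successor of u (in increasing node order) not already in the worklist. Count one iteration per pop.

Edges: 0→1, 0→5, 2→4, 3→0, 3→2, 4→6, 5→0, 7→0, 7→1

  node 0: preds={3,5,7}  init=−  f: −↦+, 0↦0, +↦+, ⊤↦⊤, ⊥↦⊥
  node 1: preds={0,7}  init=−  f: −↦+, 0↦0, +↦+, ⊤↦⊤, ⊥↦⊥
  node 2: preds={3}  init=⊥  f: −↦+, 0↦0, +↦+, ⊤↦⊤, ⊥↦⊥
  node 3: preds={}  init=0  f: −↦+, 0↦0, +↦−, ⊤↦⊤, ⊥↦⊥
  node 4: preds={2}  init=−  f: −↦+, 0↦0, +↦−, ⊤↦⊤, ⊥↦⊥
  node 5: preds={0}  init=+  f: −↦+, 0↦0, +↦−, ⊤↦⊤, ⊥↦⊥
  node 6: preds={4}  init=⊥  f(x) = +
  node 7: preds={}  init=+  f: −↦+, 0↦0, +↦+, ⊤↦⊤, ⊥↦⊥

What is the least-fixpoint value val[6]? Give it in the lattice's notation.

Trace (9 dequeues):
  [1] u=0 | in ⊤ | out ⊤ | prev − | push {}
  [2] u=1 | in ⊤ | out ⊤ | prev − | push {}
  [3] u=2 | in 0 | out 0 | prev ⊥ | push {}
  [4] u=3 | in ⊥ | out 0 | ==
  [5] u=4 | in 0 | out ⊤ | prev − | push {}
  [6] u=5 | in ⊤ | out ⊤ | prev + | push {0}
  [7] u=6 | in ⊤ | out + | prev ⊥ | push {}
  [8] u=7 | in ⊥ | out + | ==
  [9] u=0 | in ⊤ | out ⊤ | ==

Converged values:
  [0] ⊤
  [1] ⊤
  [2] 0
  [3] 0
  [4] ⊤
  [5] ⊤
  [6] +
  [7] +

+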